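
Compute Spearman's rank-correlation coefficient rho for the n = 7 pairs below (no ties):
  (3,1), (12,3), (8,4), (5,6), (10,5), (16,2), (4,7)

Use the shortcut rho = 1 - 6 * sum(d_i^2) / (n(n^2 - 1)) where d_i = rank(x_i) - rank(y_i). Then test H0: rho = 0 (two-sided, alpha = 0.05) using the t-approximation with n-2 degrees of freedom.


Step 1: Rank x and y separately (midranks; no ties here).
rank(x): 3->1, 12->6, 8->4, 5->3, 10->5, 16->7, 4->2
rank(y): 1->1, 3->3, 4->4, 6->6, 5->5, 2->2, 7->7
Step 2: d_i = R_x(i) - R_y(i); compute d_i^2.
  (1-1)^2=0, (6-3)^2=9, (4-4)^2=0, (3-6)^2=9, (5-5)^2=0, (7-2)^2=25, (2-7)^2=25
sum(d^2) = 68.
Step 3: rho = 1 - 6*68 / (7*(7^2 - 1)) = 1 - 408/336 = -0.214286.
Step 4: Under H0, t = rho * sqrt((n-2)/(1-rho^2)) = -0.4906 ~ t(5).
Step 5: Two-sided p-value from the t-distribution with 5 df = 0.644512.
Step 6: alpha = 0.05. fail to reject H0.

rho = -0.2143, p = 0.644512, fail to reject H0 at alpha = 0.05.


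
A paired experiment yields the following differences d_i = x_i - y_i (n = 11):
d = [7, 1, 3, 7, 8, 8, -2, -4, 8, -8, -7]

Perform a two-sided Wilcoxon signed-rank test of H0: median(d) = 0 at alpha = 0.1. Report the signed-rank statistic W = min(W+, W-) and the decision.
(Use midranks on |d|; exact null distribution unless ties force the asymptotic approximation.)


Step 1: Drop any zero differences (none here) and take |d_i|.
|d| = [7, 1, 3, 7, 8, 8, 2, 4, 8, 8, 7]
Step 2: Midrank |d_i| (ties get averaged ranks).
ranks: |7|->6, |1|->1, |3|->3, |7|->6, |8|->9.5, |8|->9.5, |2|->2, |4|->4, |8|->9.5, |8|->9.5, |7|->6
Step 3: Attach original signs; sum ranks with positive sign and with negative sign.
W+ = 6 + 1 + 3 + 6 + 9.5 + 9.5 + 9.5 = 44.5
W- = 2 + 4 + 9.5 + 6 = 21.5
(Check: W+ + W- = 66 should equal n(n+1)/2 = 66.)
Step 4: Test statistic W = min(W+, W-) = 21.5.
Step 5: Ties in |d|, so use the tie-corrected normal approximation.
        E[W] = n(n+1)/4 = 11*12/4 = 33.
        Tie groups: |d|=7 (t=3), |d|=8 (t=4); sum(t^3 - t) = 84.
        Var[W] = n(n+1)(2n+1)/24 - sum(t^3-t)/48 = 3036/24 - 84/48 = 124.75.
        z = (W - E[W]) / sqrt(Var[W]) = (21.5 - 33) / 11.1692 = -1.0296.
        Two-sided p = 2*Phi(z) = 0.303188.
Step 6: alpha = 0.1. fail to reject H0.

W+ = 44.5, W- = 21.5, W = min = 21.5, p = 0.303188, fail to reject H0.


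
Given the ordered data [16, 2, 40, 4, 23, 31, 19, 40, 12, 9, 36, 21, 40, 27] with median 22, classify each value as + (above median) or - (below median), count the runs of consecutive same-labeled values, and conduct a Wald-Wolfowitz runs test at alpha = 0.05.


Step 1: Compute median = 22; label A = above, B = below.
Labels in order: BBABAABABBABAA  (n_A = 7, n_B = 7)
Step 2: Count runs R = 10.
Step 3: Under H0 (random ordering), E[R] = 2*n_A*n_B/(n_A+n_B) + 1 = 2*7*7/14 + 1 = 8.0000.
        Var[R] = 2*n_A*n_B*(2*n_A*n_B - n_A - n_B) / ((n_A+n_B)^2 * (n_A+n_B-1)) = 8232/2548 = 3.2308.
        SD[R] = 1.7974.
Step 4: Continuity-corrected z = (R - 0.5 - E[R]) / SD[R] = (10 - 0.5 - 8.0000) / 1.7974 = 0.8345.
Step 5: Two-sided p-value via normal approximation = 2*(1 - Phi(|z|)) = 0.403986.
Step 6: alpha = 0.05. fail to reject H0.

R = 10, z = 0.8345, p = 0.403986, fail to reject H0.


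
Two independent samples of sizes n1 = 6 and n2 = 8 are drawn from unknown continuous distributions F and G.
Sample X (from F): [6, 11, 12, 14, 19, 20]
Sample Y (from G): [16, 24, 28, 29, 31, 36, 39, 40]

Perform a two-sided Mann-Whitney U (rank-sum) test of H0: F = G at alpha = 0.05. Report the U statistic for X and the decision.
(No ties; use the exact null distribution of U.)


Step 1: Combine and sort all 14 observations; assign midranks.
sorted (value, group): (6,X), (11,X), (12,X), (14,X), (16,Y), (19,X), (20,X), (24,Y), (28,Y), (29,Y), (31,Y), (36,Y), (39,Y), (40,Y)
ranks: 6->1, 11->2, 12->3, 14->4, 16->5, 19->6, 20->7, 24->8, 28->9, 29->10, 31->11, 36->12, 39->13, 40->14
Step 2: Rank sum for X: R1 = 1 + 2 + 3 + 4 + 6 + 7 = 23.
Step 3: U_X = R1 - n1(n1+1)/2 = 23 - 6*7/2 = 23 - 21 = 2.
       U_Y = n1*n2 - U_X = 48 - 2 = 46.
Step 4: No ties, so the exact null distribution of U (based on enumerating the C(14,6) = 3003 equally likely rank assignments) gives the two-sided p-value.
Step 5: p-value = 0.002664; compare to alpha = 0.05. reject H0.

U_X = 2, p = 0.002664, reject H0 at alpha = 0.05.


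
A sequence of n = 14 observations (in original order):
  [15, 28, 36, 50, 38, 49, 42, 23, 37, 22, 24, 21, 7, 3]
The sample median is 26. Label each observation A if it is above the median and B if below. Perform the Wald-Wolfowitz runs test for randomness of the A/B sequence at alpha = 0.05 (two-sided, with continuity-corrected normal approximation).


Step 1: Compute median = 26; label A = above, B = below.
Labels in order: BAAAAAABABBBBB  (n_A = 7, n_B = 7)
Step 2: Count runs R = 5.
Step 3: Under H0 (random ordering), E[R] = 2*n_A*n_B/(n_A+n_B) + 1 = 2*7*7/14 + 1 = 8.0000.
        Var[R] = 2*n_A*n_B*(2*n_A*n_B - n_A - n_B) / ((n_A+n_B)^2 * (n_A+n_B-1)) = 8232/2548 = 3.2308.
        SD[R] = 1.7974.
Step 4: Continuity-corrected z = (R + 0.5 - E[R]) / SD[R] = (5 + 0.5 - 8.0000) / 1.7974 = -1.3909.
Step 5: Two-sided p-value via normal approximation = 2*(1 - Phi(|z|)) = 0.164264.
Step 6: alpha = 0.05. fail to reject H0.

R = 5, z = -1.3909, p = 0.164264, fail to reject H0.


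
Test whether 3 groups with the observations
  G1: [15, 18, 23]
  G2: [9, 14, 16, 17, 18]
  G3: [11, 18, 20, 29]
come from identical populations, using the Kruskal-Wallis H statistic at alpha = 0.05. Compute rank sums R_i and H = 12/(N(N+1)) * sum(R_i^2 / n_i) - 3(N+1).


Step 1: Combine all N = 12 observations and assign midranks.
sorted (value, group, rank): (9,G2,1), (11,G3,2), (14,G2,3), (15,G1,4), (16,G2,5), (17,G2,6), (18,G1,8), (18,G2,8), (18,G3,8), (20,G3,10), (23,G1,11), (29,G3,12)
Step 2: Sum ranks within each group.
R_1 = 23 (n_1 = 3)
R_2 = 23 (n_2 = 5)
R_3 = 32 (n_3 = 4)
Step 3: H = 12/(N(N+1)) * sum(R_i^2/n_i) - 3(N+1)
     = 12/(12*13) * (23^2/3 + 23^2/5 + 32^2/4) - 3*13
     = 0.076923 * 538.133 - 39
     = 2.394872.
Step 4: Ties present; correction factor C = 1 - 24/(12^3 - 12) = 0.986014. Corrected H = 2.394872 / 0.986014 = 2.428842.
Step 5: Under H0, H ~ chi^2(2); p-value = 0.296882.
Step 6: alpha = 0.05. fail to reject H0.

H = 2.4288, df = 2, p = 0.296882, fail to reject H0.


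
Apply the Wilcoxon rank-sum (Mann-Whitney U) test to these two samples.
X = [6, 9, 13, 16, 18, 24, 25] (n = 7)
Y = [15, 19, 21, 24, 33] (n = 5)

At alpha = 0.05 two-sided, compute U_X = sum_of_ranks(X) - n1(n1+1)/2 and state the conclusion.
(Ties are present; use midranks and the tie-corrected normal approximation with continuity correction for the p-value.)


Step 1: Combine and sort all 12 observations; assign midranks.
sorted (value, group): (6,X), (9,X), (13,X), (15,Y), (16,X), (18,X), (19,Y), (21,Y), (24,X), (24,Y), (25,X), (33,Y)
ranks: 6->1, 9->2, 13->3, 15->4, 16->5, 18->6, 19->7, 21->8, 24->9.5, 24->9.5, 25->11, 33->12
Step 2: Rank sum for X: R1 = 1 + 2 + 3 + 5 + 6 + 9.5 + 11 = 37.5.
Step 3: U_X = R1 - n1(n1+1)/2 = 37.5 - 7*8/2 = 37.5 - 28 = 9.5.
       U_Y = n1*n2 - U_X = 35 - 9.5 = 25.5.
Step 4: Ties are present, so use the tie-corrected normal approximation (with continuity correction) for the p-value.
Step 5: p-value = 0.222415; compare to alpha = 0.05. fail to reject H0.

U_X = 9.5, p = 0.222415, fail to reject H0 at alpha = 0.05.


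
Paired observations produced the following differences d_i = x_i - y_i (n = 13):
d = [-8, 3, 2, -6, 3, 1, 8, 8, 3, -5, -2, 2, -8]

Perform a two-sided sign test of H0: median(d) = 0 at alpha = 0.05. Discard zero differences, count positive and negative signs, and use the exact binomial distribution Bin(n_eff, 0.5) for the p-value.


Step 1: Discard zero differences. Original n = 13; n_eff = number of nonzero differences = 13.
Nonzero differences (with sign): -8, +3, +2, -6, +3, +1, +8, +8, +3, -5, -2, +2, -8
Step 2: Count signs: positive = 8, negative = 5.
Step 3: Under H0: P(positive) = 0.5, so the number of positives S ~ Bin(13, 0.5).
Step 4: Two-sided exact p-value = sum of Bin(13,0.5) probabilities at or below the observed probability = 0.581055.
Step 5: alpha = 0.05. fail to reject H0.

n_eff = 13, pos = 8, neg = 5, p = 0.581055, fail to reject H0.


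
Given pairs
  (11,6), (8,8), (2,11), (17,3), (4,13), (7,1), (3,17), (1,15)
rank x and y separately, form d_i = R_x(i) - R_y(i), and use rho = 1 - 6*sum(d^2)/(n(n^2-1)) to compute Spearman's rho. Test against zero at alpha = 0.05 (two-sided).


Step 1: Rank x and y separately (midranks; no ties here).
rank(x): 11->7, 8->6, 2->2, 17->8, 4->4, 7->5, 3->3, 1->1
rank(y): 6->3, 8->4, 11->5, 3->2, 13->6, 1->1, 17->8, 15->7
Step 2: d_i = R_x(i) - R_y(i); compute d_i^2.
  (7-3)^2=16, (6-4)^2=4, (2-5)^2=9, (8-2)^2=36, (4-6)^2=4, (5-1)^2=16, (3-8)^2=25, (1-7)^2=36
sum(d^2) = 146.
Step 3: rho = 1 - 6*146 / (8*(8^2 - 1)) = 1 - 876/504 = -0.738095.
Step 4: Under H0, t = rho * sqrt((n-2)/(1-rho^2)) = -2.6797 ~ t(6).
Step 5: Two-sided p-value from the t-distribution with 6 df = 0.036553.
Step 6: alpha = 0.05. reject H0.

rho = -0.7381, p = 0.036553, reject H0 at alpha = 0.05.


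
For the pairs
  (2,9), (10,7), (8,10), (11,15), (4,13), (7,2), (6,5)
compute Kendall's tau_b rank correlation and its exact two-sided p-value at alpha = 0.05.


Step 1: Enumerate the 21 unordered pairs (i,j) with i<j and classify each by sign(x_j-x_i) * sign(y_j-y_i).
  (1,2):dx=+8,dy=-2->D; (1,3):dx=+6,dy=+1->C; (1,4):dx=+9,dy=+6->C; (1,5):dx=+2,dy=+4->C
  (1,6):dx=+5,dy=-7->D; (1,7):dx=+4,dy=-4->D; (2,3):dx=-2,dy=+3->D; (2,4):dx=+1,dy=+8->C
  (2,5):dx=-6,dy=+6->D; (2,6):dx=-3,dy=-5->C; (2,7):dx=-4,dy=-2->C; (3,4):dx=+3,dy=+5->C
  (3,5):dx=-4,dy=+3->D; (3,6):dx=-1,dy=-8->C; (3,7):dx=-2,dy=-5->C; (4,5):dx=-7,dy=-2->C
  (4,6):dx=-4,dy=-13->C; (4,7):dx=-5,dy=-10->C; (5,6):dx=+3,dy=-11->D; (5,7):dx=+2,dy=-8->D
  (6,7):dx=-1,dy=+3->D
Step 2: C = 12, D = 9, total pairs = 21.
Step 3: tau = (C - D)/(n(n-1)/2) = (12 - 9)/21 = 0.142857.
Step 4: Exact two-sided p-value (enumerate n! = 5040 permutations of y under H0): p = 0.772619.
Step 5: alpha = 0.05. fail to reject H0.

tau_b = 0.1429 (C=12, D=9), p = 0.772619, fail to reject H0.


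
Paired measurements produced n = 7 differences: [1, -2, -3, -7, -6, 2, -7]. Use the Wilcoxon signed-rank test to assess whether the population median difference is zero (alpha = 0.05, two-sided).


Step 1: Drop any zero differences (none here) and take |d_i|.
|d| = [1, 2, 3, 7, 6, 2, 7]
Step 2: Midrank |d_i| (ties get averaged ranks).
ranks: |1|->1, |2|->2.5, |3|->4, |7|->6.5, |6|->5, |2|->2.5, |7|->6.5
Step 3: Attach original signs; sum ranks with positive sign and with negative sign.
W+ = 1 + 2.5 = 3.5
W- = 2.5 + 4 + 6.5 + 5 + 6.5 = 24.5
(Check: W+ + W- = 28 should equal n(n+1)/2 = 28.)
Step 4: Test statistic W = min(W+, W-) = 3.5.
Step 5: Ties in |d|, so use the tie-corrected normal approximation.
        E[W] = n(n+1)/4 = 7*8/4 = 14.
        Tie groups: |d|=2 (t=2), |d|=7 (t=2); sum(t^3 - t) = 12.
        Var[W] = n(n+1)(2n+1)/24 - sum(t^3-t)/48 = 840/24 - 12/48 = 34.75.
        z = (W - E[W]) / sqrt(Var[W]) = (3.5 - 14) / 5.8949 = -1.7812.
        Two-sided p = 2*Phi(z) = 0.074880.
Step 6: alpha = 0.05. fail to reject H0.

W+ = 3.5, W- = 24.5, W = min = 3.5, p = 0.074880, fail to reject H0.


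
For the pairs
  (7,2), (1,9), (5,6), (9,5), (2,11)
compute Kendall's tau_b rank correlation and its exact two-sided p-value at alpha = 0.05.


Step 1: Enumerate the 10 unordered pairs (i,j) with i<j and classify each by sign(x_j-x_i) * sign(y_j-y_i).
  (1,2):dx=-6,dy=+7->D; (1,3):dx=-2,dy=+4->D; (1,4):dx=+2,dy=+3->C; (1,5):dx=-5,dy=+9->D
  (2,3):dx=+4,dy=-3->D; (2,4):dx=+8,dy=-4->D; (2,5):dx=+1,dy=+2->C; (3,4):dx=+4,dy=-1->D
  (3,5):dx=-3,dy=+5->D; (4,5):dx=-7,dy=+6->D
Step 2: C = 2, D = 8, total pairs = 10.
Step 3: tau = (C - D)/(n(n-1)/2) = (2 - 8)/10 = -0.600000.
Step 4: Exact two-sided p-value (enumerate n! = 120 permutations of y under H0): p = 0.233333.
Step 5: alpha = 0.05. fail to reject H0.

tau_b = -0.6000 (C=2, D=8), p = 0.233333, fail to reject H0.


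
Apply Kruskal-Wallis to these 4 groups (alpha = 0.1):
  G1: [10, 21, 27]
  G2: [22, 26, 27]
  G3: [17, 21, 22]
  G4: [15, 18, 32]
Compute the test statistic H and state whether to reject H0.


Step 1: Combine all N = 12 observations and assign midranks.
sorted (value, group, rank): (10,G1,1), (15,G4,2), (17,G3,3), (18,G4,4), (21,G1,5.5), (21,G3,5.5), (22,G2,7.5), (22,G3,7.5), (26,G2,9), (27,G1,10.5), (27,G2,10.5), (32,G4,12)
Step 2: Sum ranks within each group.
R_1 = 17 (n_1 = 3)
R_2 = 27 (n_2 = 3)
R_3 = 16 (n_3 = 3)
R_4 = 18 (n_4 = 3)
Step 3: H = 12/(N(N+1)) * sum(R_i^2/n_i) - 3(N+1)
     = 12/(12*13) * (17^2/3 + 27^2/3 + 16^2/3 + 18^2/3) - 3*13
     = 0.076923 * 532.667 - 39
     = 1.974359.
Step 4: Ties present; correction factor C = 1 - 18/(12^3 - 12) = 0.989510. Corrected H = 1.974359 / 0.989510 = 1.995289.
Step 5: Under H0, H ~ chi^2(3); p-value = 0.573385.
Step 6: alpha = 0.1. fail to reject H0.

H = 1.9953, df = 3, p = 0.573385, fail to reject H0.


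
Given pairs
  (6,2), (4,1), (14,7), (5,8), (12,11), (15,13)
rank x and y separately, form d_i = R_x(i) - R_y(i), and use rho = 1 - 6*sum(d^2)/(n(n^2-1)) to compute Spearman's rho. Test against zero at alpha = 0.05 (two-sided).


Step 1: Rank x and y separately (midranks; no ties here).
rank(x): 6->3, 4->1, 14->5, 5->2, 12->4, 15->6
rank(y): 2->2, 1->1, 7->3, 8->4, 11->5, 13->6
Step 2: d_i = R_x(i) - R_y(i); compute d_i^2.
  (3-2)^2=1, (1-1)^2=0, (5-3)^2=4, (2-4)^2=4, (4-5)^2=1, (6-6)^2=0
sum(d^2) = 10.
Step 3: rho = 1 - 6*10 / (6*(6^2 - 1)) = 1 - 60/210 = 0.714286.
Step 4: Under H0, t = rho * sqrt((n-2)/(1-rho^2)) = 2.0412 ~ t(4).
Step 5: Two-sided p-value from the t-distribution with 4 df = 0.110787.
Step 6: alpha = 0.05. fail to reject H0.

rho = 0.7143, p = 0.110787, fail to reject H0 at alpha = 0.05.


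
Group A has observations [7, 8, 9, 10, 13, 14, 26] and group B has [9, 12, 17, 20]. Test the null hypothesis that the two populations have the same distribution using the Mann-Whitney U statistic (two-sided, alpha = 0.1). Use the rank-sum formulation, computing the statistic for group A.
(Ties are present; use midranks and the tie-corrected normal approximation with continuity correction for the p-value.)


Step 1: Combine and sort all 11 observations; assign midranks.
sorted (value, group): (7,X), (8,X), (9,X), (9,Y), (10,X), (12,Y), (13,X), (14,X), (17,Y), (20,Y), (26,X)
ranks: 7->1, 8->2, 9->3.5, 9->3.5, 10->5, 12->6, 13->7, 14->8, 17->9, 20->10, 26->11
Step 2: Rank sum for X: R1 = 1 + 2 + 3.5 + 5 + 7 + 8 + 11 = 37.5.
Step 3: U_X = R1 - n1(n1+1)/2 = 37.5 - 7*8/2 = 37.5 - 28 = 9.5.
       U_Y = n1*n2 - U_X = 28 - 9.5 = 18.5.
Step 4: Ties are present, so use the tie-corrected normal approximation (with continuity correction) for the p-value.
Step 5: p-value = 0.448659; compare to alpha = 0.1. fail to reject H0.

U_X = 9.5, p = 0.448659, fail to reject H0 at alpha = 0.1.


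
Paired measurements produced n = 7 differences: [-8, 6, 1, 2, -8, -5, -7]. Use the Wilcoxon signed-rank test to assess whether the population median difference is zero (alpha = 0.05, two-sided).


Step 1: Drop any zero differences (none here) and take |d_i|.
|d| = [8, 6, 1, 2, 8, 5, 7]
Step 2: Midrank |d_i| (ties get averaged ranks).
ranks: |8|->6.5, |6|->4, |1|->1, |2|->2, |8|->6.5, |5|->3, |7|->5
Step 3: Attach original signs; sum ranks with positive sign and with negative sign.
W+ = 4 + 1 + 2 = 7
W- = 6.5 + 6.5 + 3 + 5 = 21
(Check: W+ + W- = 28 should equal n(n+1)/2 = 28.)
Step 4: Test statistic W = min(W+, W-) = 7.
Step 5: Ties in |d|, so use the tie-corrected normal approximation.
        E[W] = n(n+1)/4 = 7*8/4 = 14.
        Tie groups: |d|=8 (t=2); sum(t^3 - t) = 6.
        Var[W] = n(n+1)(2n+1)/24 - sum(t^3-t)/48 = 840/24 - 6/48 = 34.875.
        z = (W - E[W]) / sqrt(Var[W]) = (7 - 14) / 5.9055 = -1.1853.
        Two-sided p = 2*Phi(z) = 0.235885.
Step 6: alpha = 0.05. fail to reject H0.

W+ = 7, W- = 21, W = min = 7, p = 0.235885, fail to reject H0.


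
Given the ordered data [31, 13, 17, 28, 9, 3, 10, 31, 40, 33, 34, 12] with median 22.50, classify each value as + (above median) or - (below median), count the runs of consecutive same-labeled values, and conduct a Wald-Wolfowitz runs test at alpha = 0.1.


Step 1: Compute median = 22.50; label A = above, B = below.
Labels in order: ABBABBBAAAAB  (n_A = 6, n_B = 6)
Step 2: Count runs R = 6.
Step 3: Under H0 (random ordering), E[R] = 2*n_A*n_B/(n_A+n_B) + 1 = 2*6*6/12 + 1 = 7.0000.
        Var[R] = 2*n_A*n_B*(2*n_A*n_B - n_A - n_B) / ((n_A+n_B)^2 * (n_A+n_B-1)) = 4320/1584 = 2.7273.
        SD[R] = 1.6514.
Step 4: Continuity-corrected z = (R + 0.5 - E[R]) / SD[R] = (6 + 0.5 - 7.0000) / 1.6514 = -0.3028.
Step 5: Two-sided p-value via normal approximation = 2*(1 - Phi(|z|)) = 0.762069.
Step 6: alpha = 0.1. fail to reject H0.

R = 6, z = -0.3028, p = 0.762069, fail to reject H0.


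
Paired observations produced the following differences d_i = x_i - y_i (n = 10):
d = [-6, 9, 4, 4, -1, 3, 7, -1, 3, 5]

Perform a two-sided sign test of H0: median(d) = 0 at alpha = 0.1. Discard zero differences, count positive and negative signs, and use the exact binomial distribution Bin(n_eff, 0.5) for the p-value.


Step 1: Discard zero differences. Original n = 10; n_eff = number of nonzero differences = 10.
Nonzero differences (with sign): -6, +9, +4, +4, -1, +3, +7, -1, +3, +5
Step 2: Count signs: positive = 7, negative = 3.
Step 3: Under H0: P(positive) = 0.5, so the number of positives S ~ Bin(10, 0.5).
Step 4: Two-sided exact p-value = sum of Bin(10,0.5) probabilities at or below the observed probability = 0.343750.
Step 5: alpha = 0.1. fail to reject H0.

n_eff = 10, pos = 7, neg = 3, p = 0.343750, fail to reject H0.


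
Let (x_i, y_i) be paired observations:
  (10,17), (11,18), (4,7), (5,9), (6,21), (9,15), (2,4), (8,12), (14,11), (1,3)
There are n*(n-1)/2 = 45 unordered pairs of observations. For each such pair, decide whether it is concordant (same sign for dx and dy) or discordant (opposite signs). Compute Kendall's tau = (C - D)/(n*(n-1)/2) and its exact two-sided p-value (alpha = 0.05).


Step 1: Enumerate the 45 unordered pairs (i,j) with i<j and classify each by sign(x_j-x_i) * sign(y_j-y_i).
  (1,2):dx=+1,dy=+1->C; (1,3):dx=-6,dy=-10->C; (1,4):dx=-5,dy=-8->C; (1,5):dx=-4,dy=+4->D
  (1,6):dx=-1,dy=-2->C; (1,7):dx=-8,dy=-13->C; (1,8):dx=-2,dy=-5->C; (1,9):dx=+4,dy=-6->D
  (1,10):dx=-9,dy=-14->C; (2,3):dx=-7,dy=-11->C; (2,4):dx=-6,dy=-9->C; (2,5):dx=-5,dy=+3->D
  (2,6):dx=-2,dy=-3->C; (2,7):dx=-9,dy=-14->C; (2,8):dx=-3,dy=-6->C; (2,9):dx=+3,dy=-7->D
  (2,10):dx=-10,dy=-15->C; (3,4):dx=+1,dy=+2->C; (3,5):dx=+2,dy=+14->C; (3,6):dx=+5,dy=+8->C
  (3,7):dx=-2,dy=-3->C; (3,8):dx=+4,dy=+5->C; (3,9):dx=+10,dy=+4->C; (3,10):dx=-3,dy=-4->C
  (4,5):dx=+1,dy=+12->C; (4,6):dx=+4,dy=+6->C; (4,7):dx=-3,dy=-5->C; (4,8):dx=+3,dy=+3->C
  (4,9):dx=+9,dy=+2->C; (4,10):dx=-4,dy=-6->C; (5,6):dx=+3,dy=-6->D; (5,7):dx=-4,dy=-17->C
  (5,8):dx=+2,dy=-9->D; (5,9):dx=+8,dy=-10->D; (5,10):dx=-5,dy=-18->C; (6,7):dx=-7,dy=-11->C
  (6,8):dx=-1,dy=-3->C; (6,9):dx=+5,dy=-4->D; (6,10):dx=-8,dy=-12->C; (7,8):dx=+6,dy=+8->C
  (7,9):dx=+12,dy=+7->C; (7,10):dx=-1,dy=-1->C; (8,9):dx=+6,dy=-1->D; (8,10):dx=-7,dy=-9->C
  (9,10):dx=-13,dy=-8->C
Step 2: C = 36, D = 9, total pairs = 45.
Step 3: tau = (C - D)/(n(n-1)/2) = (36 - 9)/45 = 0.600000.
Step 4: Exact two-sided p-value (enumerate n! = 3628800 permutations of y under H0): p = 0.016666.
Step 5: alpha = 0.05. reject H0.

tau_b = 0.6000 (C=36, D=9), p = 0.016666, reject H0.


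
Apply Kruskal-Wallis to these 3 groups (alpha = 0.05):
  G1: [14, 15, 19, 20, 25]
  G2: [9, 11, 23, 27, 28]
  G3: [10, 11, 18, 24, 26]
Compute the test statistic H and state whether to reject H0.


Step 1: Combine all N = 15 observations and assign midranks.
sorted (value, group, rank): (9,G2,1), (10,G3,2), (11,G2,3.5), (11,G3,3.5), (14,G1,5), (15,G1,6), (18,G3,7), (19,G1,8), (20,G1,9), (23,G2,10), (24,G3,11), (25,G1,12), (26,G3,13), (27,G2,14), (28,G2,15)
Step 2: Sum ranks within each group.
R_1 = 40 (n_1 = 5)
R_2 = 43.5 (n_2 = 5)
R_3 = 36.5 (n_3 = 5)
Step 3: H = 12/(N(N+1)) * sum(R_i^2/n_i) - 3(N+1)
     = 12/(15*16) * (40^2/5 + 43.5^2/5 + 36.5^2/5) - 3*16
     = 0.050000 * 964.9 - 48
     = 0.245000.
Step 4: Ties present; correction factor C = 1 - 6/(15^3 - 15) = 0.998214. Corrected H = 0.245000 / 0.998214 = 0.245438.
Step 5: Under H0, H ~ chi^2(2); p-value = 0.884512.
Step 6: alpha = 0.05. fail to reject H0.

H = 0.2454, df = 2, p = 0.884512, fail to reject H0.


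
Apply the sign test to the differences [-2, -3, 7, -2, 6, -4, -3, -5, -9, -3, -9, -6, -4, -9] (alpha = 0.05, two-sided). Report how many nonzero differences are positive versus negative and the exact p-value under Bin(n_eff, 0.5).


Step 1: Discard zero differences. Original n = 14; n_eff = number of nonzero differences = 14.
Nonzero differences (with sign): -2, -3, +7, -2, +6, -4, -3, -5, -9, -3, -9, -6, -4, -9
Step 2: Count signs: positive = 2, negative = 12.
Step 3: Under H0: P(positive) = 0.5, so the number of positives S ~ Bin(14, 0.5).
Step 4: Two-sided exact p-value = sum of Bin(14,0.5) probabilities at or below the observed probability = 0.012939.
Step 5: alpha = 0.05. reject H0.

n_eff = 14, pos = 2, neg = 12, p = 0.012939, reject H0.


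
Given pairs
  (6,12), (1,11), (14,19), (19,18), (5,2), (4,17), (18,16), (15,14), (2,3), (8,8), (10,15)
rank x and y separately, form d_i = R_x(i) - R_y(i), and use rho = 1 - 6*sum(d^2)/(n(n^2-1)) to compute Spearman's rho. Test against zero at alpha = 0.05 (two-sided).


Step 1: Rank x and y separately (midranks; no ties here).
rank(x): 6->5, 1->1, 14->8, 19->11, 5->4, 4->3, 18->10, 15->9, 2->2, 8->6, 10->7
rank(y): 12->5, 11->4, 19->11, 18->10, 2->1, 17->9, 16->8, 14->6, 3->2, 8->3, 15->7
Step 2: d_i = R_x(i) - R_y(i); compute d_i^2.
  (5-5)^2=0, (1-4)^2=9, (8-11)^2=9, (11-10)^2=1, (4-1)^2=9, (3-9)^2=36, (10-8)^2=4, (9-6)^2=9, (2-2)^2=0, (6-3)^2=9, (7-7)^2=0
sum(d^2) = 86.
Step 3: rho = 1 - 6*86 / (11*(11^2 - 1)) = 1 - 516/1320 = 0.609091.
Step 4: Under H0, t = rho * sqrt((n-2)/(1-rho^2)) = 2.3040 ~ t(9).
Step 5: Two-sided p-value from the t-distribution with 9 df = 0.046696.
Step 6: alpha = 0.05. reject H0.

rho = 0.6091, p = 0.046696, reject H0 at alpha = 0.05.


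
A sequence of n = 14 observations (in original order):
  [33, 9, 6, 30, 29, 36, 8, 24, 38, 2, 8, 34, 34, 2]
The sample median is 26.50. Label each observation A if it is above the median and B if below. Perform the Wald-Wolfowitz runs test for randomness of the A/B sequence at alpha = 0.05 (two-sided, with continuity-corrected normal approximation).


Step 1: Compute median = 26.50; label A = above, B = below.
Labels in order: ABBAAABBABBAAB  (n_A = 7, n_B = 7)
Step 2: Count runs R = 8.
Step 3: Under H0 (random ordering), E[R] = 2*n_A*n_B/(n_A+n_B) + 1 = 2*7*7/14 + 1 = 8.0000.
        Var[R] = 2*n_A*n_B*(2*n_A*n_B - n_A - n_B) / ((n_A+n_B)^2 * (n_A+n_B-1)) = 8232/2548 = 3.2308.
        SD[R] = 1.7974.
Step 4: R = E[R], so z = 0 with no continuity correction.
Step 5: Two-sided p-value via normal approximation = 2*(1 - Phi(|z|)) = 1.000000.
Step 6: alpha = 0.05. fail to reject H0.

R = 8, z = 0.0000, p = 1.000000, fail to reject H0.


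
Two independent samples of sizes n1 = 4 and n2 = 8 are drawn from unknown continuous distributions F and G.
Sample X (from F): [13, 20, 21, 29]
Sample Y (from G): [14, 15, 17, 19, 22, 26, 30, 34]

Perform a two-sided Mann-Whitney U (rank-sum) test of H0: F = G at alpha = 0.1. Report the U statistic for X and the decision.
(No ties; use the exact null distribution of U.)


Step 1: Combine and sort all 12 observations; assign midranks.
sorted (value, group): (13,X), (14,Y), (15,Y), (17,Y), (19,Y), (20,X), (21,X), (22,Y), (26,Y), (29,X), (30,Y), (34,Y)
ranks: 13->1, 14->2, 15->3, 17->4, 19->5, 20->6, 21->7, 22->8, 26->9, 29->10, 30->11, 34->12
Step 2: Rank sum for X: R1 = 1 + 6 + 7 + 10 = 24.
Step 3: U_X = R1 - n1(n1+1)/2 = 24 - 4*5/2 = 24 - 10 = 14.
       U_Y = n1*n2 - U_X = 32 - 14 = 18.
Step 4: No ties, so the exact null distribution of U (based on enumerating the C(12,4) = 495 equally likely rank assignments) gives the two-sided p-value.
Step 5: p-value = 0.808081; compare to alpha = 0.1. fail to reject H0.

U_X = 14, p = 0.808081, fail to reject H0 at alpha = 0.1.


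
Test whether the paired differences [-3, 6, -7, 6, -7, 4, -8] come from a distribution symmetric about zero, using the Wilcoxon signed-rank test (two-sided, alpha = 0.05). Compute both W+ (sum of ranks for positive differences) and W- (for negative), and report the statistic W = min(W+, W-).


Step 1: Drop any zero differences (none here) and take |d_i|.
|d| = [3, 6, 7, 6, 7, 4, 8]
Step 2: Midrank |d_i| (ties get averaged ranks).
ranks: |3|->1, |6|->3.5, |7|->5.5, |6|->3.5, |7|->5.5, |4|->2, |8|->7
Step 3: Attach original signs; sum ranks with positive sign and with negative sign.
W+ = 3.5 + 3.5 + 2 = 9
W- = 1 + 5.5 + 5.5 + 7 = 19
(Check: W+ + W- = 28 should equal n(n+1)/2 = 28.)
Step 4: Test statistic W = min(W+, W-) = 9.
Step 5: Ties in |d|, so use the tie-corrected normal approximation.
        E[W] = n(n+1)/4 = 7*8/4 = 14.
        Tie groups: |d|=6 (t=2), |d|=7 (t=2); sum(t^3 - t) = 12.
        Var[W] = n(n+1)(2n+1)/24 - sum(t^3-t)/48 = 840/24 - 12/48 = 34.75.
        z = (W - E[W]) / sqrt(Var[W]) = (9 - 14) / 5.8949 = -0.8482.
        Two-sided p = 2*Phi(z) = 0.396333.
Step 6: alpha = 0.05. fail to reject H0.

W+ = 9, W- = 19, W = min = 9, p = 0.396333, fail to reject H0.


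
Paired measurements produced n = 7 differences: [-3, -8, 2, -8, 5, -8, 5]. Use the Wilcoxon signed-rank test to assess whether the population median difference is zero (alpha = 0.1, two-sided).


Step 1: Drop any zero differences (none here) and take |d_i|.
|d| = [3, 8, 2, 8, 5, 8, 5]
Step 2: Midrank |d_i| (ties get averaged ranks).
ranks: |3|->2, |8|->6, |2|->1, |8|->6, |5|->3.5, |8|->6, |5|->3.5
Step 3: Attach original signs; sum ranks with positive sign and with negative sign.
W+ = 1 + 3.5 + 3.5 = 8
W- = 2 + 6 + 6 + 6 = 20
(Check: W+ + W- = 28 should equal n(n+1)/2 = 28.)
Step 4: Test statistic W = min(W+, W-) = 8.
Step 5: Ties in |d|, so use the tie-corrected normal approximation.
        E[W] = n(n+1)/4 = 7*8/4 = 14.
        Tie groups: |d|=5 (t=2), |d|=8 (t=3); sum(t^3 - t) = 30.
        Var[W] = n(n+1)(2n+1)/24 - sum(t^3-t)/48 = 840/24 - 30/48 = 34.375.
        z = (W - E[W]) / sqrt(Var[W]) = (8 - 14) / 5.8630 = -1.0234.
        Two-sided p = 2*Phi(z) = 0.306136.
Step 6: alpha = 0.1. fail to reject H0.

W+ = 8, W- = 20, W = min = 8, p = 0.306136, fail to reject H0.


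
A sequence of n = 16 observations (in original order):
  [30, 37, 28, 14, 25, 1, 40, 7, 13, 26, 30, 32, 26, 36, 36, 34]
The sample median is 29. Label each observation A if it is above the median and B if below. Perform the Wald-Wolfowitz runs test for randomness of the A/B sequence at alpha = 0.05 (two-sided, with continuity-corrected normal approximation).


Step 1: Compute median = 29; label A = above, B = below.
Labels in order: AABBBBABBBAABAAA  (n_A = 8, n_B = 8)
Step 2: Count runs R = 7.
Step 3: Under H0 (random ordering), E[R] = 2*n_A*n_B/(n_A+n_B) + 1 = 2*8*8/16 + 1 = 9.0000.
        Var[R] = 2*n_A*n_B*(2*n_A*n_B - n_A - n_B) / ((n_A+n_B)^2 * (n_A+n_B-1)) = 14336/3840 = 3.7333.
        SD[R] = 1.9322.
Step 4: Continuity-corrected z = (R + 0.5 - E[R]) / SD[R] = (7 + 0.5 - 9.0000) / 1.9322 = -0.7763.
Step 5: Two-sided p-value via normal approximation = 2*(1 - Phi(|z|)) = 0.437558.
Step 6: alpha = 0.05. fail to reject H0.

R = 7, z = -0.7763, p = 0.437558, fail to reject H0.


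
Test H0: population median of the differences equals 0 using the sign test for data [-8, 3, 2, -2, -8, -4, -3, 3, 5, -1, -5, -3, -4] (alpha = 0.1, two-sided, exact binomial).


Step 1: Discard zero differences. Original n = 13; n_eff = number of nonzero differences = 13.
Nonzero differences (with sign): -8, +3, +2, -2, -8, -4, -3, +3, +5, -1, -5, -3, -4
Step 2: Count signs: positive = 4, negative = 9.
Step 3: Under H0: P(positive) = 0.5, so the number of positives S ~ Bin(13, 0.5).
Step 4: Two-sided exact p-value = sum of Bin(13,0.5) probabilities at or below the observed probability = 0.266846.
Step 5: alpha = 0.1. fail to reject H0.

n_eff = 13, pos = 4, neg = 9, p = 0.266846, fail to reject H0.


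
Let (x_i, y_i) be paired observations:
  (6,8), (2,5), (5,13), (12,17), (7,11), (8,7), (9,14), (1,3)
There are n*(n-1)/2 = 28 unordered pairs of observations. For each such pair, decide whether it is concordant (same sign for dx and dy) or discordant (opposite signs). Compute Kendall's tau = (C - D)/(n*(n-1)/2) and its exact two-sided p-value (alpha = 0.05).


Step 1: Enumerate the 28 unordered pairs (i,j) with i<j and classify each by sign(x_j-x_i) * sign(y_j-y_i).
  (1,2):dx=-4,dy=-3->C; (1,3):dx=-1,dy=+5->D; (1,4):dx=+6,dy=+9->C; (1,5):dx=+1,dy=+3->C
  (1,6):dx=+2,dy=-1->D; (1,7):dx=+3,dy=+6->C; (1,8):dx=-5,dy=-5->C; (2,3):dx=+3,dy=+8->C
  (2,4):dx=+10,dy=+12->C; (2,5):dx=+5,dy=+6->C; (2,6):dx=+6,dy=+2->C; (2,7):dx=+7,dy=+9->C
  (2,8):dx=-1,dy=-2->C; (3,4):dx=+7,dy=+4->C; (3,5):dx=+2,dy=-2->D; (3,6):dx=+3,dy=-6->D
  (3,7):dx=+4,dy=+1->C; (3,8):dx=-4,dy=-10->C; (4,5):dx=-5,dy=-6->C; (4,6):dx=-4,dy=-10->C
  (4,7):dx=-3,dy=-3->C; (4,8):dx=-11,dy=-14->C; (5,6):dx=+1,dy=-4->D; (5,7):dx=+2,dy=+3->C
  (5,8):dx=-6,dy=-8->C; (6,7):dx=+1,dy=+7->C; (6,8):dx=-7,dy=-4->C; (7,8):dx=-8,dy=-11->C
Step 2: C = 23, D = 5, total pairs = 28.
Step 3: tau = (C - D)/(n(n-1)/2) = (23 - 5)/28 = 0.642857.
Step 4: Exact two-sided p-value (enumerate n! = 40320 permutations of y under H0): p = 0.031151.
Step 5: alpha = 0.05. reject H0.

tau_b = 0.6429 (C=23, D=5), p = 0.031151, reject H0.


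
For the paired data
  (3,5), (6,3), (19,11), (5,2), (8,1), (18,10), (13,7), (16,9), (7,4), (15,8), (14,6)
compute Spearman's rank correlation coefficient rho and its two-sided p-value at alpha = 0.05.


Step 1: Rank x and y separately (midranks; no ties here).
rank(x): 3->1, 6->3, 19->11, 5->2, 8->5, 18->10, 13->6, 16->9, 7->4, 15->8, 14->7
rank(y): 5->5, 3->3, 11->11, 2->2, 1->1, 10->10, 7->7, 9->9, 4->4, 8->8, 6->6
Step 2: d_i = R_x(i) - R_y(i); compute d_i^2.
  (1-5)^2=16, (3-3)^2=0, (11-11)^2=0, (2-2)^2=0, (5-1)^2=16, (10-10)^2=0, (6-7)^2=1, (9-9)^2=0, (4-4)^2=0, (8-8)^2=0, (7-6)^2=1
sum(d^2) = 34.
Step 3: rho = 1 - 6*34 / (11*(11^2 - 1)) = 1 - 204/1320 = 0.845455.
Step 4: Under H0, t = rho * sqrt((n-2)/(1-rho^2)) = 4.7493 ~ t(9).
Step 5: Two-sided p-value from the t-distribution with 9 df = 0.001045.
Step 6: alpha = 0.05. reject H0.

rho = 0.8455, p = 0.001045, reject H0 at alpha = 0.05.


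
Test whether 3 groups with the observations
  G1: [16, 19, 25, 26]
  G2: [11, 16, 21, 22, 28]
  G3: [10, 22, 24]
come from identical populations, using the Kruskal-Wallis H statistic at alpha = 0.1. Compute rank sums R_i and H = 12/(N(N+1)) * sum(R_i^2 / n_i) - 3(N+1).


Step 1: Combine all N = 12 observations and assign midranks.
sorted (value, group, rank): (10,G3,1), (11,G2,2), (16,G1,3.5), (16,G2,3.5), (19,G1,5), (21,G2,6), (22,G2,7.5), (22,G3,7.5), (24,G3,9), (25,G1,10), (26,G1,11), (28,G2,12)
Step 2: Sum ranks within each group.
R_1 = 29.5 (n_1 = 4)
R_2 = 31 (n_2 = 5)
R_3 = 17.5 (n_3 = 3)
Step 3: H = 12/(N(N+1)) * sum(R_i^2/n_i) - 3(N+1)
     = 12/(12*13) * (29.5^2/4 + 31^2/5 + 17.5^2/3) - 3*13
     = 0.076923 * 511.846 - 39
     = 0.372756.
Step 4: Ties present; correction factor C = 1 - 12/(12^3 - 12) = 0.993007. Corrected H = 0.372756 / 0.993007 = 0.375381.
Step 5: Under H0, H ~ chi^2(2); p-value = 0.828871.
Step 6: alpha = 0.1. fail to reject H0.

H = 0.3754, df = 2, p = 0.828871, fail to reject H0.


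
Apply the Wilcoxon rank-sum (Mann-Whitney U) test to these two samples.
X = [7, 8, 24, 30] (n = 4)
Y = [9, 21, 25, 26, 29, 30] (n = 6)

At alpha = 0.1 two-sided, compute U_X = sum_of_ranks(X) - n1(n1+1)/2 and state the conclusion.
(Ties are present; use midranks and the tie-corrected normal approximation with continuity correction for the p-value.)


Step 1: Combine and sort all 10 observations; assign midranks.
sorted (value, group): (7,X), (8,X), (9,Y), (21,Y), (24,X), (25,Y), (26,Y), (29,Y), (30,X), (30,Y)
ranks: 7->1, 8->2, 9->3, 21->4, 24->5, 25->6, 26->7, 29->8, 30->9.5, 30->9.5
Step 2: Rank sum for X: R1 = 1 + 2 + 5 + 9.5 = 17.5.
Step 3: U_X = R1 - n1(n1+1)/2 = 17.5 - 4*5/2 = 17.5 - 10 = 7.5.
       U_Y = n1*n2 - U_X = 24 - 7.5 = 16.5.
Step 4: Ties are present, so use the tie-corrected normal approximation (with continuity correction) for the p-value.
Step 5: p-value = 0.392330; compare to alpha = 0.1. fail to reject H0.

U_X = 7.5, p = 0.392330, fail to reject H0 at alpha = 0.1.


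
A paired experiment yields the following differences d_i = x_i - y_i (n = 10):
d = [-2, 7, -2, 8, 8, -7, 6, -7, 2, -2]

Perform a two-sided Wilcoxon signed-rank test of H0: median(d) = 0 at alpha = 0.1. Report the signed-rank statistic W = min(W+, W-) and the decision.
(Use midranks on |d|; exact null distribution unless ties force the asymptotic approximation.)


Step 1: Drop any zero differences (none here) and take |d_i|.
|d| = [2, 7, 2, 8, 8, 7, 6, 7, 2, 2]
Step 2: Midrank |d_i| (ties get averaged ranks).
ranks: |2|->2.5, |7|->7, |2|->2.5, |8|->9.5, |8|->9.5, |7|->7, |6|->5, |7|->7, |2|->2.5, |2|->2.5
Step 3: Attach original signs; sum ranks with positive sign and with negative sign.
W+ = 7 + 9.5 + 9.5 + 5 + 2.5 = 33.5
W- = 2.5 + 2.5 + 7 + 7 + 2.5 = 21.5
(Check: W+ + W- = 55 should equal n(n+1)/2 = 55.)
Step 4: Test statistic W = min(W+, W-) = 21.5.
Step 5: Ties in |d|, so use the tie-corrected normal approximation.
        E[W] = n(n+1)/4 = 10*11/4 = 27.5.
        Tie groups: |d|=2 (t=4), |d|=7 (t=3), |d|=8 (t=2); sum(t^3 - t) = 90.
        Var[W] = n(n+1)(2n+1)/24 - sum(t^3-t)/48 = 2310/24 - 90/48 = 94.375.
        z = (W - E[W]) / sqrt(Var[W]) = (21.5 - 27.5) / 9.7147 = -0.6176.
        Two-sided p = 2*Phi(z) = 0.536825.
Step 6: alpha = 0.1. fail to reject H0.

W+ = 33.5, W- = 21.5, W = min = 21.5, p = 0.536825, fail to reject H0.


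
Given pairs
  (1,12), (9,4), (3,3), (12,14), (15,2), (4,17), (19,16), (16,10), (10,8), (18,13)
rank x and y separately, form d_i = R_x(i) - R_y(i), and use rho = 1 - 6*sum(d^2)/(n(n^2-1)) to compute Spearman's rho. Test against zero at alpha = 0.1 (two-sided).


Step 1: Rank x and y separately (midranks; no ties here).
rank(x): 1->1, 9->4, 3->2, 12->6, 15->7, 4->3, 19->10, 16->8, 10->5, 18->9
rank(y): 12->6, 4->3, 3->2, 14->8, 2->1, 17->10, 16->9, 10->5, 8->4, 13->7
Step 2: d_i = R_x(i) - R_y(i); compute d_i^2.
  (1-6)^2=25, (4-3)^2=1, (2-2)^2=0, (6-8)^2=4, (7-1)^2=36, (3-10)^2=49, (10-9)^2=1, (8-5)^2=9, (5-4)^2=1, (9-7)^2=4
sum(d^2) = 130.
Step 3: rho = 1 - 6*130 / (10*(10^2 - 1)) = 1 - 780/990 = 0.212121.
Step 4: Under H0, t = rho * sqrt((n-2)/(1-rho^2)) = 0.6139 ~ t(8).
Step 5: Two-sided p-value from the t-distribution with 8 df = 0.556306.
Step 6: alpha = 0.1. fail to reject H0.

rho = 0.2121, p = 0.556306, fail to reject H0 at alpha = 0.1.


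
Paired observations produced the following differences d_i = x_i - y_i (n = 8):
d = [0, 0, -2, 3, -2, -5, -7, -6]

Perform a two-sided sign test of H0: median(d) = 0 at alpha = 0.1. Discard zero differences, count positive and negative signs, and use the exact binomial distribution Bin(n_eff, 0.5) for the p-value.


Step 1: Discard zero differences. Original n = 8; n_eff = number of nonzero differences = 6.
Nonzero differences (with sign): -2, +3, -2, -5, -7, -6
Step 2: Count signs: positive = 1, negative = 5.
Step 3: Under H0: P(positive) = 0.5, so the number of positives S ~ Bin(6, 0.5).
Step 4: Two-sided exact p-value = sum of Bin(6,0.5) probabilities at or below the observed probability = 0.218750.
Step 5: alpha = 0.1. fail to reject H0.

n_eff = 6, pos = 1, neg = 5, p = 0.218750, fail to reject H0.


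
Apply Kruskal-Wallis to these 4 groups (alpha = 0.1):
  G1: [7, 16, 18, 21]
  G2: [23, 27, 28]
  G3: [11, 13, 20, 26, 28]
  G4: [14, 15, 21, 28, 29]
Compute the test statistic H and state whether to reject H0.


Step 1: Combine all N = 17 observations and assign midranks.
sorted (value, group, rank): (7,G1,1), (11,G3,2), (13,G3,3), (14,G4,4), (15,G4,5), (16,G1,6), (18,G1,7), (20,G3,8), (21,G1,9.5), (21,G4,9.5), (23,G2,11), (26,G3,12), (27,G2,13), (28,G2,15), (28,G3,15), (28,G4,15), (29,G4,17)
Step 2: Sum ranks within each group.
R_1 = 23.5 (n_1 = 4)
R_2 = 39 (n_2 = 3)
R_3 = 40 (n_3 = 5)
R_4 = 50.5 (n_4 = 5)
Step 3: H = 12/(N(N+1)) * sum(R_i^2/n_i) - 3(N+1)
     = 12/(17*18) * (23.5^2/4 + 39^2/3 + 40^2/5 + 50.5^2/5) - 3*18
     = 0.039216 * 1475.11 - 54
     = 3.847549.
Step 4: Ties present; correction factor C = 1 - 30/(17^3 - 17) = 0.993873. Corrected H = 3.847549 / 0.993873 = 3.871270.
Step 5: Under H0, H ~ chi^2(3); p-value = 0.275704.
Step 6: alpha = 0.1. fail to reject H0.

H = 3.8713, df = 3, p = 0.275704, fail to reject H0.


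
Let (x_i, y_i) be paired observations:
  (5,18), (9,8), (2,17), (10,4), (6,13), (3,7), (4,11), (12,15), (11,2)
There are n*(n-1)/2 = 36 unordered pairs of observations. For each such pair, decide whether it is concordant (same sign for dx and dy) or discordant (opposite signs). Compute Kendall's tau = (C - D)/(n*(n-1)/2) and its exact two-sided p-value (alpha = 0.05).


Step 1: Enumerate the 36 unordered pairs (i,j) with i<j and classify each by sign(x_j-x_i) * sign(y_j-y_i).
  (1,2):dx=+4,dy=-10->D; (1,3):dx=-3,dy=-1->C; (1,4):dx=+5,dy=-14->D; (1,5):dx=+1,dy=-5->D
  (1,6):dx=-2,dy=-11->C; (1,7):dx=-1,dy=-7->C; (1,8):dx=+7,dy=-3->D; (1,9):dx=+6,dy=-16->D
  (2,3):dx=-7,dy=+9->D; (2,4):dx=+1,dy=-4->D; (2,5):dx=-3,dy=+5->D; (2,6):dx=-6,dy=-1->C
  (2,7):dx=-5,dy=+3->D; (2,8):dx=+3,dy=+7->C; (2,9):dx=+2,dy=-6->D; (3,4):dx=+8,dy=-13->D
  (3,5):dx=+4,dy=-4->D; (3,6):dx=+1,dy=-10->D; (3,7):dx=+2,dy=-6->D; (3,8):dx=+10,dy=-2->D
  (3,9):dx=+9,dy=-15->D; (4,5):dx=-4,dy=+9->D; (4,6):dx=-7,dy=+3->D; (4,7):dx=-6,dy=+7->D
  (4,8):dx=+2,dy=+11->C; (4,9):dx=+1,dy=-2->D; (5,6):dx=-3,dy=-6->C; (5,7):dx=-2,dy=-2->C
  (5,8):dx=+6,dy=+2->C; (5,9):dx=+5,dy=-11->D; (6,7):dx=+1,dy=+4->C; (6,8):dx=+9,dy=+8->C
  (6,9):dx=+8,dy=-5->D; (7,8):dx=+8,dy=+4->C; (7,9):dx=+7,dy=-9->D; (8,9):dx=-1,dy=-13->C
Step 2: C = 13, D = 23, total pairs = 36.
Step 3: tau = (C - D)/(n(n-1)/2) = (13 - 23)/36 = -0.277778.
Step 4: Exact two-sided p-value (enumerate n! = 362880 permutations of y under H0): p = 0.358488.
Step 5: alpha = 0.05. fail to reject H0.

tau_b = -0.2778 (C=13, D=23), p = 0.358488, fail to reject H0.


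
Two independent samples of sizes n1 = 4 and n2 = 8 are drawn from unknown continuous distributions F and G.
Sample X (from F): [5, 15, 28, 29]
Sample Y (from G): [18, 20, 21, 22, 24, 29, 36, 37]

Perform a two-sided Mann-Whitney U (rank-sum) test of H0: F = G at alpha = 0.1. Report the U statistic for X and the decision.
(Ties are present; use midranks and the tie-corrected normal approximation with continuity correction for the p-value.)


Step 1: Combine and sort all 12 observations; assign midranks.
sorted (value, group): (5,X), (15,X), (18,Y), (20,Y), (21,Y), (22,Y), (24,Y), (28,X), (29,X), (29,Y), (36,Y), (37,Y)
ranks: 5->1, 15->2, 18->3, 20->4, 21->5, 22->6, 24->7, 28->8, 29->9.5, 29->9.5, 36->11, 37->12
Step 2: Rank sum for X: R1 = 1 + 2 + 8 + 9.5 = 20.5.
Step 3: U_X = R1 - n1(n1+1)/2 = 20.5 - 4*5/2 = 20.5 - 10 = 10.5.
       U_Y = n1*n2 - U_X = 32 - 10.5 = 21.5.
Step 4: Ties are present, so use the tie-corrected normal approximation (with continuity correction) for the p-value.
Step 5: p-value = 0.394938; compare to alpha = 0.1. fail to reject H0.

U_X = 10.5, p = 0.394938, fail to reject H0 at alpha = 0.1.


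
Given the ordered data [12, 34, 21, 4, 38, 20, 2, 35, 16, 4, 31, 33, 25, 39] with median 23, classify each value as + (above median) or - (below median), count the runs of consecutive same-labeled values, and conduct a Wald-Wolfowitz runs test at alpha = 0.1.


Step 1: Compute median = 23; label A = above, B = below.
Labels in order: BABBABBABBAAAA  (n_A = 7, n_B = 7)
Step 2: Count runs R = 8.
Step 3: Under H0 (random ordering), E[R] = 2*n_A*n_B/(n_A+n_B) + 1 = 2*7*7/14 + 1 = 8.0000.
        Var[R] = 2*n_A*n_B*(2*n_A*n_B - n_A - n_B) / ((n_A+n_B)^2 * (n_A+n_B-1)) = 8232/2548 = 3.2308.
        SD[R] = 1.7974.
Step 4: R = E[R], so z = 0 with no continuity correction.
Step 5: Two-sided p-value via normal approximation = 2*(1 - Phi(|z|)) = 1.000000.
Step 6: alpha = 0.1. fail to reject H0.

R = 8, z = 0.0000, p = 1.000000, fail to reject H0.
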